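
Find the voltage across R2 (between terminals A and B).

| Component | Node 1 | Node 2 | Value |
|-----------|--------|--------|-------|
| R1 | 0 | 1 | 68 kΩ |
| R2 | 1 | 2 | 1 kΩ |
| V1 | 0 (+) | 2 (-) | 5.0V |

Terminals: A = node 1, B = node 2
R1 and R2 are in series across V1 (node 0 → node 1 → node 2), and the output A–B is taken across R2, so this is a voltage divider.
Series current: I = V1/(R1 + R2) = 5/(68000 + 1000) = 5/69000 = 0.00007246 A
V_R2 = I × R2 = V1 × R2/(R1 + R2) = 5 × 1000/69000 = 0.07246 V

Final answer: 0.07246 V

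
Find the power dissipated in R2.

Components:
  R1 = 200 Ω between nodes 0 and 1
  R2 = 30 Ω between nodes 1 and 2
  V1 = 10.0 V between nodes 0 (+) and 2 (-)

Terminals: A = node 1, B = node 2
Nodal analysis, taking node 2 as the 0 V reference.
Source V1 fixes V_0 = 10 V.
KCL at each unknown node (sum of currents leaving = 0; resistances in Ω):
  Node 1: (V_1 - 10)/200 + (V_1 - 0)/30 = 0
Collecting terms: 0.03833 × V_1 = 0.05  =>  V_1 = 1.304 V
I_R2 = (V_1 - V_2)/R2 = (1.304 - 0)/30 = 0.04348 A
P_R2 = I_R2² × R2 = (0.04348)² × 30 = 0.05671 W

Final answer: 0.05671 W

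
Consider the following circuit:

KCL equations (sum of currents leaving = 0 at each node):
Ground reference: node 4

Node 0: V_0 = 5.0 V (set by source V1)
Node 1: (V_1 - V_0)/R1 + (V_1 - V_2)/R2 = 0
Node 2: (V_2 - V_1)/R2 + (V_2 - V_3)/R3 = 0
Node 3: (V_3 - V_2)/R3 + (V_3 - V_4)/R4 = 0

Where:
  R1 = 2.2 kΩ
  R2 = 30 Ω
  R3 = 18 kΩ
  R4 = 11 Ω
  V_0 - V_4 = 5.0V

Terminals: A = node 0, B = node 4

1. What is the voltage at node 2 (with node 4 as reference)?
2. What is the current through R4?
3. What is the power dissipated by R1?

Nodal analysis, taking node 4 as the 0 V reference.
Source V1 fixes V_0 = 5 V.
KCL at each unknown node (sum of currents leaving = 0; resistances in Ω):
  Node 1: (V_1 - 5)/2200 + (V_1 - V_2)/30 = 0
  Node 2: (V_2 - V_1)/30 + (V_2 - V_3)/18000 = 0
  Node 3: (V_3 - V_2)/18000 + (V_3 - 0)/11 = 0
Collecting terms (coefficients in siemens):
  0.03379·V_1 - 0.03333·V_2 = 0.002273
  0.03339·V_2 - 0.03333·V_1 - 0.00005556·V_3 = 0
  0.09096·V_3 - 0.00005556·V_2 = 0
Solving these 3 simultaneous equations (Gaussian elimination) gives:
  V_1 = 4.457 V, V_2 = 4.449 V, V_3 = 0.002717 V
Part 1:
  Read off the nodal solution: V_2 = 4.449 V
Part 2:
  I_R4 = (V_3 - V_4)/R4 = (0.002717 - 0)/11 = 0.000247 A
  Magnitude: I_R4 = 0.000247 A
Part 3:
  I_R1 = (V_0 - V_1)/R1 = (5 - 4.457)/2200 = 0.000247 A
  P_R1 = I_R1² × R1 = (0.000247)² × 2200 = 0.0001342 W

Final answers:
1. V_2 = 4.449 V
2. I_R4 = 0.000247 A
3. P_R1 = 0.0001342 W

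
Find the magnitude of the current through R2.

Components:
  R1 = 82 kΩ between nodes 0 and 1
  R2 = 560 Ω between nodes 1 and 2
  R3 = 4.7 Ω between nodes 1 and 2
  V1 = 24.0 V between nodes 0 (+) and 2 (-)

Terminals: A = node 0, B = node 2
Nodal analysis, taking node 2 as the 0 V reference.
Source V1 fixes V_0 = 24 V.
KCL at each unknown node (sum of currents leaving = 0; resistances in Ω):
  Node 1: (V_1 - 24)/82000 + (V_1 - 0)/560 + (V_1 - 0)/4.7 = 0
Collecting terms: 0.2146 × V_1 = 0.0002927  =>  V_1 = 0.001364 V
I_R2 = (V_1 - V_2)/R2 = (0.001364 - 0)/560 = 0.000002436 A
|I_R2| = 0.000002436 A

Final answer: |I_R2| = 2.436e-06 A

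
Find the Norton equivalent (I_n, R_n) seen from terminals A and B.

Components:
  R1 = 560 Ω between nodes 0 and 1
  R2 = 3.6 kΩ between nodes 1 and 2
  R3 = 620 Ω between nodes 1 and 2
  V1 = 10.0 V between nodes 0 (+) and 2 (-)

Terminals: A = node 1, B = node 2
Find the Thévenin equivalent first; then I_n = V_th/R_th and R_n = R_th.
Step 1 — V_th is the open-circuit voltage V_A - V_B (nothing connected across the terminals).
Nodal analysis, taking node 2 as the 0 V reference.
Source V1 fixes V_0 = 10 V.
KCL at each unknown node (sum of currents leaving = 0; resistances in Ω):
  Node 1: (V_1 - 10)/560 + (V_1 - 0)/3600 + (V_1 - 0)/620 = 0
Collecting terms: 0.003676 × V_1 = 0.01786  =>  V_1 = 4.857 V
V_th = V_1 - V_2 = 4.857 - 0 = 4.857 V
Step 2 — R_th: zero the source — replace V1 by a short circuit (node 2 merges into node 0) — and find the resistance seen between A (node 1) and B (node 0).
Reduce the network between node 1 (A) and node 0 (B) by series/parallel combination:
  Rp1 = R1 ‖ R2 ‖ R3 (parallel, all between nodes 0 and 1) = 1/(1/560 + 1/3600 + 1/620) = 272 Ω
R_th = 272 Ω
I_n = V_th/R_th = 4.857/272 = 0.01786 A, and R_n = R_th = 272 Ω

Final answer: I_n = 0.01786 A, R_n = 272 Ω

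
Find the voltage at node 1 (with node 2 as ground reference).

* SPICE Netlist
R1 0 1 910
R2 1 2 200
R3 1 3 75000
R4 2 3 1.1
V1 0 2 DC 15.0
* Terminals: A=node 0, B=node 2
Nodal analysis, taking node 2 as the 0 V reference.
Source V1 fixes V_0 = 15 V.
KCL at each unknown node (sum of currents leaving = 0; resistances in Ω):
  Node 1: (V_1 - 15)/910 + (V_1 - 0)/200 + (V_1 - V_3)/75000 = 0
  Node 3: (V_3 - V_1)/75000 + (V_3 - 0)/1.1 = 0
Collecting terms (coefficients in siemens):
  0.006112·V_1 - 0.00001333·V_3 = 0.01648
  0.9091·V_3 - 0.00001333·V_1 = 0
Determinant D = (0.006112)(0.9091) - (-0.00001333)(-0.00001333) = 0.005557
V_1 = [(0.01648)(0.9091) - (-0.00001333)(0)]/D = 2.697 V
V_3 = [(0.006112)(0) - (0.01648)(-0.00001333)]/D = 0.00003955 V
The requested potential is V_1 = 2.697 V.

Final answer: V_1 = 2.697 V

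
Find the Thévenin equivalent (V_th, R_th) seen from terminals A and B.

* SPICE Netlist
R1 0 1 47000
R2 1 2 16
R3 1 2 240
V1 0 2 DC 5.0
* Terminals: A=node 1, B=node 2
Step 1 — V_th is the open-circuit voltage V_A - V_B (nothing connected across the terminals).
Nodal analysis, taking node 2 as the 0 V reference.
Source V1 fixes V_0 = 5 V.
KCL at each unknown node (sum of currents leaving = 0; resistances in Ω):
  Node 1: (V_1 - 5)/47000 + (V_1 - 0)/16 + (V_1 - 0)/240 = 0
Collecting terms: 0.06669 × V_1 = 0.0001064  =>  V_1 = 0.001595 V
V_th = V_1 - V_2 = 0.001595 - 0 = 0.001595 V
Step 2 — R_th: zero the source — replace V1 by a short circuit (node 2 merges into node 0) — and find the resistance seen between A (node 1) and B (node 0).
Reduce the network between node 1 (A) and node 0 (B) by series/parallel combination:
  Rp1 = R1 ‖ R2 ‖ R3 (parallel, all between nodes 0 and 1) = 1/(1/47000 + 1/16 + 1/240) = 15 Ω
R_th = 15 Ω

Final answer: V_th = 0.001595 V, R_th = 15 Ω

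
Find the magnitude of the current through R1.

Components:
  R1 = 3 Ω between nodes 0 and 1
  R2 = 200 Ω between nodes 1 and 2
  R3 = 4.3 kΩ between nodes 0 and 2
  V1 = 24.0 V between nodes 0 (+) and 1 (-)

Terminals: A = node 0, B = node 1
Nodal analysis, taking node 1 as the 0 V reference.
Source V1 fixes V_0 = 24 V.
KCL at each unknown node (sum of currents leaving = 0; resistances in Ω):
  Node 2: (V_2 - 0)/200 + (V_2 - 24)/4300 = 0
Collecting terms: 0.005233 × V_2 = 0.005581  =>  V_2 = 1.067 V
I_R1 = (V_0 - V_1)/R1 = (24 - 0)/3 = 8 A
|I_R1| = 8 A

Final answer: |I_R1| = 8 A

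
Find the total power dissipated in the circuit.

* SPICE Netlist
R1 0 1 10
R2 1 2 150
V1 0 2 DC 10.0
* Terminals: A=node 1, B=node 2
Nodal analysis, taking node 2 as the 0 V reference.
Source V1 fixes V_0 = 10 V.
KCL at each unknown node (sum of currents leaving = 0; resistances in Ω):
  Node 1: (V_1 - 10)/10 + (V_1 - 0)/150 = 0
Collecting terms: 0.1067 × V_1 = 1  =>  V_1 = 9.375 V
Power in each resistor, P = (ΔV)²/R:
  P_R1 = (10 - 9.375)²/10 = 0.03906 W
  P_R2 = (9.375 - 0)²/150 = 0.5859 W
P_total = P_R1 + P_R2 = 0.625 W

Final answer: 0.625 W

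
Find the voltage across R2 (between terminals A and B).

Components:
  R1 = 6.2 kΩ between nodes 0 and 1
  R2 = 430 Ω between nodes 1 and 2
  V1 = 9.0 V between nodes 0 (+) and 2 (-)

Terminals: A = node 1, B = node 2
R1 and R2 are in series across V1 (node 0 → node 1 → node 2), and the output A–B is taken across R2, so this is a voltage divider.
Series current: I = V1/(R1 + R2) = 9/(6200 + 430) = 9/6630 = 0.001357 A
V_R2 = I × R2 = V1 × R2/(R1 + R2) = 9 × 430/6630 = 0.5837 V

Final answer: 0.5837 V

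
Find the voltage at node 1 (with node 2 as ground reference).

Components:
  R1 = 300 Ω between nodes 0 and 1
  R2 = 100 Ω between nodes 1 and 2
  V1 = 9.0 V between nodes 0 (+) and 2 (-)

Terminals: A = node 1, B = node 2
Nodal analysis, taking node 2 as the 0 V reference.
Source V1 fixes V_0 = 9 V.
KCL at each unknown node (sum of currents leaving = 0; resistances in Ω):
  Node 1: (V_1 - 9)/300 + (V_1 - 0)/100 = 0
Collecting terms: 0.01333 × V_1 = 0.03  =>  V_1 = 2.25 V
The requested potential is V_1 = 2.25 V.

Final answer: V_1 = 2.25 V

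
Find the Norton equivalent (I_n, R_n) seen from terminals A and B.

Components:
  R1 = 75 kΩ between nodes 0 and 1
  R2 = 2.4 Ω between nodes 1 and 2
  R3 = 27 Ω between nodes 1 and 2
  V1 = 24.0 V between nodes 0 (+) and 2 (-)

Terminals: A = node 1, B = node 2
Find the Thévenin equivalent first; then I_n = V_th/R_th and R_n = R_th.
Step 1 — V_th is the open-circuit voltage V_A - V_B (nothing connected across the terminals).
Nodal analysis, taking node 2 as the 0 V reference.
Source V1 fixes V_0 = 24 V.
KCL at each unknown node (sum of currents leaving = 0; resistances in Ω):
  Node 1: (V_1 - 24)/75000 + (V_1 - 0)/2.4 + (V_1 - 0)/27 = 0
Collecting terms: 0.4537 × V_1 = 0.00032  =>  V_1 = 0.0007053 V
V_th = V_1 - V_2 = 0.0007053 - 0 = 0.0007053 V
Step 2 — R_th: zero the source — replace V1 by a short circuit (node 2 merges into node 0) — and find the resistance seen between A (node 1) and B (node 0).
Reduce the network between node 1 (A) and node 0 (B) by series/parallel combination:
  Rp1 = R1 ‖ R2 ‖ R3 (parallel, all between nodes 0 and 1) = 1/(1/75000 + 1/2.4 + 1/27) = 2.204 Ω
R_th = 2.204 Ω
I_n = V_th/R_th = 0.0007053/2.204 = 0.00032 A, and R_n = R_th = 2.204 Ω

Final answer: I_n = 0.00032 A, R_n = 2.204 Ω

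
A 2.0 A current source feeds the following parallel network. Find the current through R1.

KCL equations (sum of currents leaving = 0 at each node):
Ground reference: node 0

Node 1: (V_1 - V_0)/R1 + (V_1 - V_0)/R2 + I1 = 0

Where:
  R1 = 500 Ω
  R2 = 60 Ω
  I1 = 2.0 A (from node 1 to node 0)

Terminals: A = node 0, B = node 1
All resistors sit directly between nodes 0 and 1, so they are in parallel and share one voltage V; the full source current 2 A splits among them.
1/R_par = 1/500 + 1/60 = 0.01867 S  =>  R_par = 53.57 Ω
V = I × R_par = 2 × 53.57 = 107.1 V
I_R1 = V/R1 = 107.1/500 = 0.2143 A

Final answer: 0.2143 A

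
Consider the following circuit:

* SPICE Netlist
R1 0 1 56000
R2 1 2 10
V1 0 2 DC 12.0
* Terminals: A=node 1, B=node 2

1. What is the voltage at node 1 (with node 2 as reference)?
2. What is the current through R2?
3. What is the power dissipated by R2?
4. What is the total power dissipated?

Nodal analysis, taking node 2 as the 0 V reference.
Source V1 fixes V_0 = 12 V.
KCL at each unknown node (sum of currents leaving = 0; resistances in Ω):
  Node 1: (V_1 - 12)/56000 + (V_1 - 0)/10 = 0
Collecting terms: 0.1 × V_1 = 0.0002143  =>  V_1 = 0.002142 V
Part 1:
  Read off the nodal solution: V_1 = 0.002142 V
Part 2:
  I_R2 = (V_1 - V_2)/R2 = (0.002142 - 0)/10 = 0.0002142 A
  Magnitude: I_R2 = 0.0002142 A
Part 3:
  I_R2 = (V_1 - V_2)/R2 = (0.002142 - 0)/10 = 0.0002142 A
  P_R2 = I_R2² × R2 = (0.0002142)² × 10 = 0.000000459 W
Part 4:
  Power in each resistor, P = (ΔV)²/R:
    P_R1 = (12 - 0.002142)²/56000 = 0.002571 W
    P_R2 = (0.002142 - 0)²/10 = 0.000000459 W
  P_total = P_R1 + P_R2 = 0.002571 W

Final answers:
1. V_1 = 0.002142 V
2. I_R2 = 0.0002142 A
3. P_R2 = 4.59e-07 W
4. P_total = 0.002571 W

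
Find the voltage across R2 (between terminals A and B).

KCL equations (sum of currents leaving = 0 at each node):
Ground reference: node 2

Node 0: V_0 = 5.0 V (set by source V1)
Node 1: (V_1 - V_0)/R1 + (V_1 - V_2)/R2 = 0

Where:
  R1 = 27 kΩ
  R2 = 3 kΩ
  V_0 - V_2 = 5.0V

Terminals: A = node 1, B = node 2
R1 and R2 are in series across V1 (node 0 → node 1 → node 2), and the output A–B is taken across R2, so this is a voltage divider.
Series current: I = V1/(R1 + R2) = 5/(27000 + 3000) = 5/30000 = 0.0001667 A
V_R2 = I × R2 = V1 × R2/(R1 + R2) = 5 × 3000/30000 = 0.5 V

Final answer: 0.5 V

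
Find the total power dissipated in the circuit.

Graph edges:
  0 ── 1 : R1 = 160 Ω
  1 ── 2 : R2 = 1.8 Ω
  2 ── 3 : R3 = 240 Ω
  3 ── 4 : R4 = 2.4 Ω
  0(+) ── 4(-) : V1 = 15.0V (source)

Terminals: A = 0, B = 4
Nodal analysis, taking node 4 as the 0 V reference.
Source V1 fixes V_0 = 15 V.
KCL at each unknown node (sum of currents leaving = 0; resistances in Ω):
  Node 1: (V_1 - 15)/160 + (V_1 - V_2)/1.8 = 0
  Node 2: (V_2 - V_1)/1.8 + (V_2 - V_3)/240 = 0
  Node 3: (V_3 - V_2)/240 + (V_3 - 0)/2.4 = 0
Collecting terms (coefficients in siemens):
  0.5618·V_1 - 0.5556·V_2 = 0.09375
  0.5597·V_2 - 0.5556·V_1 - 0.004167·V_3 = 0
  0.4208·V_3 - 0.004167·V_2 = 0
Solving these 3 simultaneous equations (Gaussian elimination) gives:
  V_1 = 9.062 V, V_2 = 8.996 V, V_3 = 0.08906 V
Power in each resistor, P = (ΔV)²/R:
  P_R1 = (15 - 9.062)²/160 = 0.2203 W
  P_R2 = (9.062 - 8.996)²/1.8 = 0.002479 W
  P_R3 = (8.996 - 0.08906)²/240 = 0.3305 W
  P_R4 = (0.08906 - 0)²/2.4 = 0.003305 W
P_total = P_R1 + P_R2 + P_R3 + P_R4 = 0.5567 W

Final answer: 0.5567 W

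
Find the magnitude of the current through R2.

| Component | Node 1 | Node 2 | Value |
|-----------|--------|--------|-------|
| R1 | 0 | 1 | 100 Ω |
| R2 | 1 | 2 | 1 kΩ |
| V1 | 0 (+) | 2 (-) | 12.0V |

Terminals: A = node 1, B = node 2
Nodal analysis, taking node 2 as the 0 V reference.
Source V1 fixes V_0 = 12 V.
KCL at each unknown node (sum of currents leaving = 0; resistances in Ω):
  Node 1: (V_1 - 12)/100 + (V_1 - 0)/1000 = 0
Collecting terms: 0.011 × V_1 = 0.12  =>  V_1 = 10.91 V
I_R2 = (V_1 - V_2)/R2 = (10.91 - 0)/1000 = 0.01091 A
|I_R2| = 0.01091 A

Final answer: |I_R2| = 0.01091 A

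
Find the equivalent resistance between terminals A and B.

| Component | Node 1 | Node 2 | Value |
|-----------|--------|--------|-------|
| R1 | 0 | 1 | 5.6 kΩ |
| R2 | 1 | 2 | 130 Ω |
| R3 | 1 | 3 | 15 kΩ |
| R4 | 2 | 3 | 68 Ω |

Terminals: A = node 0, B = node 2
Reduce the network between node 0 (A) and node 2 (B) by series/parallel combination:
  Rs1 = R3 + R4 (series, joined only at node 3) = 15000 + 68 = 15070 Ω
  Rp1 = R2 ‖ Rs1 (parallel, both between nodes 1 and 2) = 1/(1/130 + 1/15070) = 128.9 Ω
  Rs2 = R1 + Rp1 (series, joined only at node 1) = 5600 + 128.9 = 5729 Ω
R_eq = 5.729 kΩ

Final answer: 5.729 kΩ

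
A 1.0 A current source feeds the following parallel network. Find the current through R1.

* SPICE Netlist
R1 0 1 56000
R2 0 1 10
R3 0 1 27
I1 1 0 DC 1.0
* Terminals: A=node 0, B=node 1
All resistors sit directly between nodes 0 and 1, so they are in parallel and share one voltage V; the full source current 1 A splits among them.
1/R_par = 1/56000 + 1/10 + 1/27 = 0.1371 S  =>  R_par = 7.296 Ω
V = I × R_par = 1 × 7.296 = 7.296 V
I_R1 = V/R1 = 7.296/56000 = 0.0001303 A

Final answer: 0.0001303 A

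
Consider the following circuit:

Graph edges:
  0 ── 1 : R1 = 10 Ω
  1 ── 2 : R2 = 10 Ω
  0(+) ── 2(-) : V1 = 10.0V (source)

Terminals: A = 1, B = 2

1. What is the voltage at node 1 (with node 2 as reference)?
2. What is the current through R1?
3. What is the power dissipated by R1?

Nodal analysis, taking node 2 as the 0 V reference.
Source V1 fixes V_0 = 10 V.
KCL at each unknown node (sum of currents leaving = 0; resistances in Ω):
  Node 1: (V_1 - 10)/10 + (V_1 - 0)/10 = 0
Collecting terms: 0.2 × V_1 = 1  =>  V_1 = 5 V
Part 1:
  Read off the nodal solution: V_1 = 5 V
Part 2:
  I_R1 = (V_0 - V_1)/R1 = (10 - 5)/10 = 0.5 A
  Magnitude: I_R1 = 0.5 A
Part 3:
  I_R1 = (V_0 - V_1)/R1 = (10 - 5)/10 = 0.5 A
  P_R1 = I_R1² × R1 = (0.5)² × 10 = 2.5 W

Final answers:
1. V_1 = 5 V
2. I_R1 = 0.5 A
3. P_R1 = 2.5 W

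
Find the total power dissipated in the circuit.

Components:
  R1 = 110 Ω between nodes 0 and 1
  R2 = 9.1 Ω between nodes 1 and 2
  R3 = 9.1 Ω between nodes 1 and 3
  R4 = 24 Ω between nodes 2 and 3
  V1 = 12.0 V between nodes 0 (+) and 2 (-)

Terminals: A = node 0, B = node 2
Nodal analysis, taking node 2 as the 0 V reference.
Source V1 fixes V_0 = 12 V.
KCL at each unknown node (sum of currents leaving = 0; resistances in Ω):
  Node 1: (V_1 - 12)/110 + (V_1 - 0)/9.1 + (V_1 - V_3)/9.1 = 0
  Node 3: (V_3 - V_1)/9.1 + (V_3 - 0)/24 = 0
Collecting terms (coefficients in siemens):
  0.2289·V_1 - 0.1099·V_3 = 0.1091
  0.1516·V_3 - 0.1099·V_1 = 0
Determinant D = (0.2289)(0.1516) - (-0.1099)(-0.1099) = 0.02261
V_1 = [(0.1091)(0.1516) - (-0.1099)(0)]/D = 0.7312 V
V_3 = [(0.2289)(0) - (0.1091)(-0.1099)]/D = 0.5302 V
Power in each resistor, P = (ΔV)²/R:
  P_R1 = (12 - 0.7312)²/110 = 1.154 W
  P_R2 = (0.7312 - 0)²/9.1 = 0.05875 W
  P_R3 = (0.7312 - 0.5302)²/9.1 = 0.004441 W
  P_R4 = (0 - 0.5302)²/24 = 0.01171 W
P_total = P_R1 + P_R2 + P_R3 + P_R4 = 1.229 W

Final answer: 1.229 W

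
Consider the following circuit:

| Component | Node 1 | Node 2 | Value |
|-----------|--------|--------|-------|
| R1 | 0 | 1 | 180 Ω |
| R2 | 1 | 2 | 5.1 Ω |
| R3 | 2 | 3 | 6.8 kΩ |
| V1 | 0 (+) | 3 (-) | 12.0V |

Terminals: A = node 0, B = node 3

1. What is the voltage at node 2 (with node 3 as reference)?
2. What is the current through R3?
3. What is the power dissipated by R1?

Nodal analysis, taking node 3 as the 0 V reference.
Source V1 fixes V_0 = 12 V.
KCL at each unknown node (sum of currents leaving = 0; resistances in Ω):
  Node 1: (V_1 - 12)/180 + (V_1 - V_2)/5.1 = 0
  Node 2: (V_2 - V_1)/5.1 + (V_2 - 0)/6800 = 0
Collecting terms (coefficients in siemens):
  0.2016·V_1 - 0.1961·V_2 = 0.06667
  0.1962·V_2 - 0.1961·V_1 = 0
Determinant D = (0.2016)(0.1962) - (-0.1961)(-0.1961) = 0.001119
V_1 = [(0.06667)(0.1962) - (-0.1961)(0)]/D = 11.69 V
V_2 = [(0.2016)(0) - (0.06667)(-0.1961)]/D = 11.68 V
Part 1:
  Read off the nodal solution: V_2 = 11.68 V
Part 2:
  I_R3 = (V_2 - V_3)/R3 = (11.68 - 0)/6800 = 0.001718 A
  Magnitude: I_R3 = 0.001718 A
Part 3:
  I_R1 = (V_0 - V_1)/R1 = (12 - 11.69)/180 = 0.001718 A
  P_R1 = I_R1² × R1 = (0.001718)² × 180 = 0.0005312 W

Final answers:
1. V_2 = 11.68 V
2. I_R3 = 0.001718 A
3. P_R1 = 0.0005312 W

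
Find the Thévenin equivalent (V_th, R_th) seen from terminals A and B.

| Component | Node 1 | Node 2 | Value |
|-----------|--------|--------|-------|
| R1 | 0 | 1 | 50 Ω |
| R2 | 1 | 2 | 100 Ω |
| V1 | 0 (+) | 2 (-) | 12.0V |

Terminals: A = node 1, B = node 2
Step 1 — V_th is the open-circuit voltage V_A - V_B (nothing connected across the terminals).
Nodal analysis, taking node 2 as the 0 V reference.
Source V1 fixes V_0 = 12 V.
KCL at each unknown node (sum of currents leaving = 0; resistances in Ω):
  Node 1: (V_1 - 12)/50 + (V_1 - 0)/100 = 0
Collecting terms: 0.03 × V_1 = 0.24  =>  V_1 = 8 V
V_th = V_1 - V_2 = 8 - 0 = 8 V
Step 2 — R_th: zero the source — replace V1 by a short circuit (node 2 merges into node 0) — and find the resistance seen between A (node 1) and B (node 0).
Reduce the network between node 1 (A) and node 0 (B) by series/parallel combination:
  Rp1 = R1 ‖ R2 (parallel, both between nodes 0 and 1) = 1/(1/50 + 1/100) = 33.33 Ω
R_th = 33.33 Ω

Final answer: V_th = 8 V, R_th = 33.33 Ω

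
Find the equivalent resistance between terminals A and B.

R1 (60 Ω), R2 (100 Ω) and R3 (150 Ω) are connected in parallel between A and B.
Reduce the network between node 0 (A) and node 1 (B) by series/parallel combination:
  Rp1 = R1 ‖ R2 ‖ R3 (parallel, all between nodes 0 and 1) = 1/(1/60 + 1/100 + 1/150) = 30 Ω
R_eq = 30 Ω

Final answer: 30 Ω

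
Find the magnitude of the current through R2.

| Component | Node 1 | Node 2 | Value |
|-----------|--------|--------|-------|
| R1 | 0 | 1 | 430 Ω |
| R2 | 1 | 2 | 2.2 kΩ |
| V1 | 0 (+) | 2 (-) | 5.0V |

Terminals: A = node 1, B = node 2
Nodal analysis, taking node 2 as the 0 V reference.
Source V1 fixes V_0 = 5 V.
KCL at each unknown node (sum of currents leaving = 0; resistances in Ω):
  Node 1: (V_1 - 5)/430 + (V_1 - 0)/2200 = 0
Collecting terms: 0.00278 × V_1 = 0.01163  =>  V_1 = 4.183 V
I_R2 = (V_1 - V_2)/R2 = (4.183 - 0)/2200 = 0.001901 A
|I_R2| = 0.001901 A

Final answer: |I_R2| = 0.001901 A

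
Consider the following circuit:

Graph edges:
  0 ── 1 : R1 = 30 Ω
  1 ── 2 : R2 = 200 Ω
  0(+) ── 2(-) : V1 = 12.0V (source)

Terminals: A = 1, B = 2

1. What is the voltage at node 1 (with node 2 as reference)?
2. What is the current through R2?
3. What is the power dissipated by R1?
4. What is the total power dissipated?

Nodal analysis, taking node 2 as the 0 V reference.
Source V1 fixes V_0 = 12 V.
KCL at each unknown node (sum of currents leaving = 0; resistances in Ω):
  Node 1: (V_1 - 12)/30 + (V_1 - 0)/200 = 0
Collecting terms: 0.03833 × V_1 = 0.4  =>  V_1 = 10.43 V
Part 1:
  Read off the nodal solution: V_1 = 10.43 V
Part 2:
  I_R2 = (V_1 - V_2)/R2 = (10.43 - 0)/200 = 0.05217 A
  Magnitude: I_R2 = 0.05217 A
Part 3:
  I_R1 = (V_0 - V_1)/R1 = (12 - 10.43)/30 = 0.05217 A
  P_R1 = I_R1² × R1 = (0.05217)² × 30 = 0.08166 W
Part 4:
  Power in each resistor, P = (ΔV)²/R:
    P_R1 = (12 - 10.43)²/30 = 0.08166 W
    P_R2 = (10.43 - 0)²/200 = 0.5444 W
  P_total = P_R1 + P_R2 = 0.6261 W

Final answers:
1. V_1 = 10.43 V
2. I_R2 = 0.05217 A
3. P_R1 = 0.08166 W
4. P_total = 0.6261 W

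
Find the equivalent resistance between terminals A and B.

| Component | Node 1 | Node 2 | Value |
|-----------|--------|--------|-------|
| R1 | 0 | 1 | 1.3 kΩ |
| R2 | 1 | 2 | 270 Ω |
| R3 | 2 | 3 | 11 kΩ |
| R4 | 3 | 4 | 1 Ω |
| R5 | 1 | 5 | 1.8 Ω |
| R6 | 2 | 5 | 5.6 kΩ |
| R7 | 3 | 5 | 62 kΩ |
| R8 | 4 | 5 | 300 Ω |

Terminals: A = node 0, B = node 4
The network is not a plain series/parallel combination. Inject a 1 A test current into terminal A (node 0) and return it from terminal B (node 4); then R_eq = V_A / (1 A).
Nodal analysis, taking node 4 as the 0 V reference.
Current source I_test pushes 1 A into node 0 and draws it out of node 4.
KCL at each unknown node (sum of currents leaving = 0; resistances in Ω):
  Node 0: (V_0 - V_1)/1300 - 1 = 0
  Node 1: (V_1 - V_0)/1300 + (V_1 - V_2)/270 + (V_1 - V_5)/1.8 = 0
  Node 2: (V_2 - V_1)/270 + (V_2 - V_3)/11000 + (V_2 - V_5)/5600 = 0
  Node 3: (V_3 - V_2)/11000 + (V_3 - 0)/1 + (V_3 - V_5)/62000 = 0
  Node 5: (V_5 - V_1)/1.8 + (V_5 - V_2)/5600 + (V_5 - V_3)/62000 + (V_5 - 0)/300 = 0
Collecting terms (coefficients in siemens):
  0.0007692·V_0 - 0.0007692·V_1 = 1
  0.56·V_1 - 0.0007692·V_0 - 0.003704·V_2 - 0.5556·V_5 = 0
  0.003973·V_2 - 0.003704·V_1 - 0.00009091·V_3 - 0.0001786·V_5 = 0
  1·V_3 - 0.00009091·V_2 - 0.00001613·V_5 = 0
  0.5591·V_5 - 0.5556·V_1 - 0.0001786·V_2 - 0.00001613·V_3 = 0
Solving these 5 simultaneous equations (Gaussian elimination) gives:
  V_0 = 1593 V, V_1 = 292.6 V, V_2 = 285.8 V, V_3 = 0.03067 V
  V_5 = 290.8 V
R_eq = V_0 / 1 A = 1593 Ω = 1.593 kΩ

Final answer: 1.593 kΩ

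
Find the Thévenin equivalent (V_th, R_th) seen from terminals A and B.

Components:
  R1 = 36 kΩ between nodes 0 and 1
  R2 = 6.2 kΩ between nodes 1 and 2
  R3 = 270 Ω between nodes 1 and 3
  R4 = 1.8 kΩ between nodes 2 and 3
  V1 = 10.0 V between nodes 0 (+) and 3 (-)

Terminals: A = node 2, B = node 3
Step 1 — V_th is the open-circuit voltage V_A - V_B (nothing connected across the terminals).
Nodal analysis, taking node 3 as the 0 V reference.
Source V1 fixes V_0 = 10 V.
KCL at each unknown node (sum of currents leaving = 0; resistances in Ω):
  Node 1: (V_1 - 10)/36000 + (V_1 - V_2)/6200 + (V_1 - 0)/270 = 0
  Node 2: (V_2 - V_1)/6200 + (V_2 - 0)/1800 = 0
Collecting terms (coefficients in siemens):
  0.003893·V_1 - 0.0001613·V_2 = 0.0002778
  0.0007168·V_2 - 0.0001613·V_1 = 0
Determinant D = (0.003893)(0.0007168) - (-0.0001613)(-0.0001613) = 0.000002765
V_1 = [(0.0002778)(0.0007168) - (-0.0001613)(0)]/D = 0.07203 V
V_2 = [(0.003893)(0) - (0.0002778)(-0.0001613)]/D = 0.01621 V
V_th = V_2 - V_3 = 0.01621 - 0 = 0.01621 V
Step 2 — R_th: zero the source — replace V1 by a short circuit (node 3 merges into node 0) — and find the resistance seen between A (node 2) and B (node 0).
Reduce the network between node 2 (A) and node 0 (B) by series/parallel combination:
  Rp1 = R1 ‖ R3 (parallel, both between nodes 0 and 1) = 1/(1/36000 + 1/270) = 268 Ω
  Rs1 = R2 + Rp1 (series, joined only at node 1) = 6200 + 268 = 6468 Ω
  Rp2 = R4 ‖ Rs1 (parallel, both between nodes 0 and 2) = 1/(1/1800 + 1/6468) = 1408 Ω
R_th = 1.408 kΩ

Final answer: V_th = 0.01621 V, R_th = 1.408 kΩ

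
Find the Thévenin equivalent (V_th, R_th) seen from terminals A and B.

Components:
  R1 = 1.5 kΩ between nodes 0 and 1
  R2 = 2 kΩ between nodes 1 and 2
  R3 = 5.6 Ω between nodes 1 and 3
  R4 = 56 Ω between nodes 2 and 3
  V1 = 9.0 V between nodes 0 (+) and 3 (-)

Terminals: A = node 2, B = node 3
Step 1 — V_th is the open-circuit voltage V_A - V_B (nothing connected across the terminals).
Nodal analysis, taking node 3 as the 0 V reference.
Source V1 fixes V_0 = 9 V.
KCL at each unknown node (sum of currents leaving = 0; resistances in Ω):
  Node 1: (V_1 - 9)/1500 + (V_1 - V_2)/2000 + (V_1 - 0)/5.6 = 0
  Node 2: (V_2 - V_1)/2000 + (V_2 - 0)/56 = 0
Collecting terms (coefficients in siemens):
  0.1797·V_1 - 0.0005·V_2 = 0.006
  0.01836·V_2 - 0.0005·V_1 = 0
Determinant D = (0.1797)(0.01836) - (-0.0005)(-0.0005) = 0.003299
V_1 = [(0.006)(0.01836) - (-0.0005)(0)]/D = 0.03338 V
V_2 = [(0.1797)(0) - (0.006)(-0.0005)]/D = 0.0009093 V
V_th = V_2 - V_3 = 0.0009093 - 0 = 0.0009093 V
Step 2 — R_th: zero the source — replace V1 by a short circuit (node 3 merges into node 0) — and find the resistance seen between A (node 2) and B (node 0).
Reduce the network between node 2 (A) and node 0 (B) by series/parallel combination:
  Rp1 = R1 ‖ R3 (parallel, both between nodes 0 and 1) = 1/(1/1500 + 1/5.6) = 5.579 Ω
  Rs1 = R2 + Rp1 (series, joined only at node 1) = 2000 + 5.579 = 2006 Ω
  Rp2 = R4 ‖ Rs1 (parallel, both between nodes 0 and 2) = 1/(1/56 + 1/2006) = 54.48 Ω
R_th = 54.48 Ω

Final answer: V_th = 0.0009093 V, R_th = 54.48 Ω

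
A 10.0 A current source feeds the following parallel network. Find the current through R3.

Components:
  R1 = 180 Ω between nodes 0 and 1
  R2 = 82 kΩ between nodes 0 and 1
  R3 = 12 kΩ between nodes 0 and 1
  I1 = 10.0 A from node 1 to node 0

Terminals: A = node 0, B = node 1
All resistors sit directly between nodes 0 and 1, so they are in parallel and share one voltage V; the full source current 10 A splits among them.
1/R_par = 1/180 + 1/82000 + 1/12000 = 0.005651 S  =>  R_par = 177 Ω
V = I × R_par = 10 × 177 = 1770 V
I_R3 = V/R3 = 1770/12000 = 0.1475 A

Final answer: 0.1475 A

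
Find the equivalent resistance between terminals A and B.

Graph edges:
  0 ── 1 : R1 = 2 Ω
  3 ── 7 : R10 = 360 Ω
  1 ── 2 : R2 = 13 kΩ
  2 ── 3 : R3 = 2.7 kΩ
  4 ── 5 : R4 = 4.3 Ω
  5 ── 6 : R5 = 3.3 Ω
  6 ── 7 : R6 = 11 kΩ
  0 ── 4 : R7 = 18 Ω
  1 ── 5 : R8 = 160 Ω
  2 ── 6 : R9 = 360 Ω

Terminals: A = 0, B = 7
The network is not a plain series/parallel combination. Inject a 1 A test current into terminal A (node 0) and return it from terminal B (node 7); then R_eq = V_A / (1 A).
Nodal analysis, taking node 7 as the 0 V reference.
Current source I_test pushes 1 A into node 0 and draws it out of node 7.
KCL at each unknown node (sum of currents leaving = 0; resistances in Ω):
  Node 0: (V_0 - V_1)/2 + (V_0 - V_4)/18 - 1 = 0
  Node 1: (V_1 - V_0)/2 + (V_1 - V_2)/13000 + (V_1 - V_5)/160 = 0
  Node 2: (V_2 - V_1)/13000 + (V_2 - V_3)/2700 + (V_2 - V_6)/360 = 0
  Node 3: (V_3 - V_2)/2700 + (V_3 - 0)/360 = 0
  Node 4: (V_4 - V_0)/18 + (V_4 - V_5)/4.3 = 0
  Node 5: (V_5 - V_1)/160 + (V_5 - V_4)/4.3 + (V_5 - V_6)/3.3 = 0
  Node 6: (V_6 - V_2)/360 + (V_6 - V_5)/3.3 + (V_6 - 0)/11000 = 0
Collecting terms (coefficients in siemens):
  0.5556·V_0 - 0.5·V_1 - 0.05556·V_4 = 1
  0.5063·V_1 - 0.5·V_0 - 0.00007692·V_2 - 0.00625·V_5 = 0
  0.003225·V_2 - 0.00007692·V_1 - 0.0003704·V_3 - 0.002778·V_6 = 0
  0.003148·V_3 - 0.0003704·V_2 = 0
  0.2881·V_4 - 0.05556·V_0 - 0.2326·V_5 = 0
  0.5418·V_5 - 0.00625·V_1 - 0.2326·V_4 - 0.303·V_6 = 0
  0.3059·V_6 - 0.002778·V_2 - 0.303·V_5 = 0
Solving these 7 simultaneous equations (Gaussian elimination) gives:
  V_0 = 2625 V, V_1 = 2625 V, V_2 = 2336 V, V_3 = 274.8 V
  V_4 = 2610 V, V_5 = 2606 V, V_6 = 2603 V
R_eq = V_0 / 1 A = 2625 Ω = 2.625 kΩ

Final answer: 2.625 kΩ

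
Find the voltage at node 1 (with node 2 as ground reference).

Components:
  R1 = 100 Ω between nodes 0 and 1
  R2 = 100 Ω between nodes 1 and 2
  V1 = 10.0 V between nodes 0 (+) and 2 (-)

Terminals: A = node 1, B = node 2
Nodal analysis, taking node 2 as the 0 V reference.
Source V1 fixes V_0 = 10 V.
KCL at each unknown node (sum of currents leaving = 0; resistances in Ω):
  Node 1: (V_1 - 10)/100 + (V_1 - 0)/100 = 0
Collecting terms: 0.02 × V_1 = 0.1  =>  V_1 = 5 V
The requested potential is V_1 = 5 V.

Final answer: V_1 = 5 V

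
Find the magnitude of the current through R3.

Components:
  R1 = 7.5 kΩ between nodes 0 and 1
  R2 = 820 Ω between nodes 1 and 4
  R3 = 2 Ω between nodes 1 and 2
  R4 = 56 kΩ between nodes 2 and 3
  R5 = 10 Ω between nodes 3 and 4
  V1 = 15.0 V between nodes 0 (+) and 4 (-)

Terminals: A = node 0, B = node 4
Nodal analysis, taking node 4 as the 0 V reference.
Source V1 fixes V_0 = 15 V.
KCL at each unknown node (sum of currents leaving = 0; resistances in Ω):
  Node 1: (V_1 - 15)/7500 + (V_1 - 0)/820 + (V_1 - V_2)/2 = 0
  Node 2: (V_2 - V_1)/2 + (V_2 - V_3)/56000 = 0
  Node 3: (V_3 - V_2)/56000 + (V_3 - 0)/10 = 0
Collecting terms (coefficients in siemens):
  0.5014·V_1 - 0.5·V_2 = 0.002
  0.5·V_2 - 0.5·V_1 - 0.00001786·V_3 = 0
  0.1·V_3 - 0.00001786·V_2 = 0
Solving these 3 simultaneous equations (Gaussian elimination) gives:
  V_1 = 1.459 V, V_2 = 1.459 V, V_3 = 0.0002605 V
I_R3 = (V_1 - V_2)/R3 = (1.459 - 1.459)/2 = 0.00002605 A
|I_R3| = 0.00002605 A

Final answer: |I_R3| = 2.605e-05 A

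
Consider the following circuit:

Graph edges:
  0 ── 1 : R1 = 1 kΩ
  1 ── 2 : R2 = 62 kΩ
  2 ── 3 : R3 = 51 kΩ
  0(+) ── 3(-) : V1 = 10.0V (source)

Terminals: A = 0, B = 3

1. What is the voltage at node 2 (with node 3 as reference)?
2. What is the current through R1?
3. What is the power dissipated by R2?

Nodal analysis, taking node 3 as the 0 V reference.
Source V1 fixes V_0 = 10 V.
KCL at each unknown node (sum of currents leaving = 0; resistances in Ω):
  Node 1: (V_1 - 10)/1000 + (V_1 - V_2)/62000 = 0
  Node 2: (V_2 - V_1)/62000 + (V_2 - 0)/51000 = 0
Collecting terms (coefficients in siemens):
  0.001016·V_1 - 0.00001613·V_2 = 0.01
  0.00003574·V_2 - 0.00001613·V_1 = 0
Determinant D = (0.001016)(0.00003574) - (-0.00001613)(-0.00001613) = 0.00000003605
V_1 = [(0.01)(0.00003574) - (-0.00001613)(0)]/D = 9.912 V
V_2 = [(0.001016)(0) - (0.01)(-0.00001613)]/D = 4.474 V
Part 1:
  Read off the nodal solution: V_2 = 4.474 V
Part 2:
  I_R1 = (V_0 - V_1)/R1 = (10 - 9.912)/1000 = 0.00008772 A
  Magnitude: I_R1 = 0.00008772 A
Part 3:
  I_R2 = (V_1 - V_2)/R2 = (9.912 - 4.474)/62000 = 0.00008772 A
  P_R2 = I_R2² × R2 = (0.00008772)² × 62000 = 0.0004771 W

Final answers:
1. V_2 = 4.474 V
2. I_R1 = 8.772e-05 A
3. P_R2 = 0.0004771 W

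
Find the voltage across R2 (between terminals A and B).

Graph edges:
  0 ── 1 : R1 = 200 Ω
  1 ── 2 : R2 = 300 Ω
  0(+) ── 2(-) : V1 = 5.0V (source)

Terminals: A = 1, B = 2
R1 and R2 are in series across V1 (node 0 → node 1 → node 2), and the output A–B is taken across R2, so this is a voltage divider.
Series current: I = V1/(R1 + R2) = 5/(200 + 300) = 5/500 = 0.01 A
V_R2 = I × R2 = V1 × R2/(R1 + R2) = 5 × 300/500 = 3 V

Final answer: 3 V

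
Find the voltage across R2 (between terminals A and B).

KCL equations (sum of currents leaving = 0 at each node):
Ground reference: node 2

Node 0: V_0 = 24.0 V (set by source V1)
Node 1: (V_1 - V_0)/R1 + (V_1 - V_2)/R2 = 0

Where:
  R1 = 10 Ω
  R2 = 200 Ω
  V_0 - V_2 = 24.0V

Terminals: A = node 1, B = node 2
R1 and R2 are in series across V1 (node 0 → node 1 → node 2), and the output A–B is taken across R2, so this is a voltage divider.
Series current: I = V1/(R1 + R2) = 24/(10 + 200) = 24/210 = 0.1143 A
V_R2 = I × R2 = V1 × R2/(R1 + R2) = 24 × 200/210 = 22.86 V

Final answer: 22.86 V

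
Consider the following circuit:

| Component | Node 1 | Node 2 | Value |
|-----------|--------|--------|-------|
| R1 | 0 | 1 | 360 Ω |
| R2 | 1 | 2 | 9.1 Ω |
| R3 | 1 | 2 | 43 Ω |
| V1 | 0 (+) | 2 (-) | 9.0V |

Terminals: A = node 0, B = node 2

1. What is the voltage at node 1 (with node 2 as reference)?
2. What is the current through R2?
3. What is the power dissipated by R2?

Nodal analysis, taking node 2 as the 0 V reference.
Source V1 fixes V_0 = 9 V.
KCL at each unknown node (sum of currents leaving = 0; resistances in Ω):
  Node 1: (V_1 - 9)/360 + (V_1 - 0)/9.1 + (V_1 - 0)/43 = 0
Collecting terms: 0.1359 × V_1 = 0.025  =>  V_1 = 0.1839 V
Part 1:
  Read off the nodal solution: V_1 = 0.1839 V
Part 2:
  I_R2 = (V_1 - V_2)/R2 = (0.1839 - 0)/9.1 = 0.02021 A
  Magnitude: I_R2 = 0.02021 A
Part 3:
  I_R2 = (V_1 - V_2)/R2 = (0.1839 - 0)/9.1 = 0.02021 A
  P_R2 = I_R2² × R2 = (0.02021)² × 9.1 = 0.003717 W

Final answers:
1. V_1 = 0.1839 V
2. I_R2 = 0.02021 A
3. P_R2 = 0.003717 W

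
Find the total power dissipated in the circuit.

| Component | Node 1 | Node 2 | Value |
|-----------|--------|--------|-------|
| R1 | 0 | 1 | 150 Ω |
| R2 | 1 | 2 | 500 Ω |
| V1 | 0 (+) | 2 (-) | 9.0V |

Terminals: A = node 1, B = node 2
Nodal analysis, taking node 2 as the 0 V reference.
Source V1 fixes V_0 = 9 V.
KCL at each unknown node (sum of currents leaving = 0; resistances in Ω):
  Node 1: (V_1 - 9)/150 + (V_1 - 0)/500 = 0
Collecting terms: 0.008667 × V_1 = 0.06  =>  V_1 = 6.923 V
Power in each resistor, P = (ΔV)²/R:
  P_R1 = (9 - 6.923)²/150 = 0.02876 W
  P_R2 = (6.923 - 0)²/500 = 0.09586 W
P_total = P_R1 + P_R2 = 0.1246 W

Final answer: 0.1246 W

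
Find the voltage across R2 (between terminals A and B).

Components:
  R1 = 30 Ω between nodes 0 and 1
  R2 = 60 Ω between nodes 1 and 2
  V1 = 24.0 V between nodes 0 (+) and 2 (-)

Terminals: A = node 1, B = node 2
R1 and R2 are in series across V1 (node 0 → node 1 → node 2), and the output A–B is taken across R2, so this is a voltage divider.
Series current: I = V1/(R1 + R2) = 24/(30 + 60) = 24/90 = 0.2667 A
V_R2 = I × R2 = V1 × R2/(R1 + R2) = 24 × 60/90 = 16 V

Final answer: 16 V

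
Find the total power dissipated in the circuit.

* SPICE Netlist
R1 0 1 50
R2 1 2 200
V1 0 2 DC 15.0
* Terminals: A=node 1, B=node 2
Nodal analysis, taking node 2 as the 0 V reference.
Source V1 fixes V_0 = 15 V.
KCL at each unknown node (sum of currents leaving = 0; resistances in Ω):
  Node 1: (V_1 - 15)/50 + (V_1 - 0)/200 = 0
Collecting terms: 0.025 × V_1 = 0.3  =>  V_1 = 12 V
Power in each resistor, P = (ΔV)²/R:
  P_R1 = (15 - 12)²/50 = 0.18 W
  P_R2 = (12 - 0)²/200 = 0.72 W
P_total = P_R1 + P_R2 = 0.9 W

Final answer: 0.9 W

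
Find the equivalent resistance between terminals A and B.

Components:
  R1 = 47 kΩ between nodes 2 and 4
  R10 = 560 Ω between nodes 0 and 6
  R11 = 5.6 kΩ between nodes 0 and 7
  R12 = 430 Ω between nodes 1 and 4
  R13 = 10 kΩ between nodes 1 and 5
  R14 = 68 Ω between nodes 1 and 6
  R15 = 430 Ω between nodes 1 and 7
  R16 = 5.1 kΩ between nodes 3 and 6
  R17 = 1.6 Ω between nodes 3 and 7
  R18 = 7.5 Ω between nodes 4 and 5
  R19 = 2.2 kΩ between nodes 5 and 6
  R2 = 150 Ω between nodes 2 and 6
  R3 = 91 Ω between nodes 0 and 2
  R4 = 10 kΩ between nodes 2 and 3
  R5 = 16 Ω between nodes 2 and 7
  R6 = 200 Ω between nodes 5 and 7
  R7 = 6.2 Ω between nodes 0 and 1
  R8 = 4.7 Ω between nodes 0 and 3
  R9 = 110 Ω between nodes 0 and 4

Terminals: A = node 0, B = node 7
The network is not a plain series/parallel combination. Inject a 1 A test current into terminal A (node 0) and return it from terminal B (node 7); then R_eq = V_A / (1 A).
Nodal analysis, taking node 7 as the 0 V reference.
Current source I_test pushes 1 A into node 0 and draws it out of node 7.
KCL at each unknown node (sum of currents leaving = 0; resistances in Ω):
  Node 0: (V_0 - V_2)/91 + (V_0 - V_1)/6.2 + (V_0 - V_3)/4.7 + (V_0 - V_4)/110 + (V_0 - V_6)/560 + (V_0 - 0)/5600 - 1 = 0
  Node 1: (V_1 - V_0)/6.2 + (V_1 - V_4)/430 + (V_1 - V_5)/10000 + (V_1 - V_6)/68 + (V_1 - 0)/430 = 0
  Node 2: (V_2 - V_0)/91 + (V_2 - V_4)/47000 + (V_2 - V_6)/150 + (V_2 - V_3)/10000 + (V_2 - 0)/16 = 0
  Node 3: (V_3 - V_0)/4.7 + (V_3 - V_2)/10000 + (V_3 - V_6)/5100 + (V_3 - 0)/1.6 = 0
  Node 4: (V_4 - V_0)/110 + (V_4 - V_1)/430 + (V_4 - V_2)/47000 + (V_4 - V_5)/7.5 = 0
  Node 5: (V_5 - V_1)/10000 + (V_5 - V_4)/7.5 + (V_5 - 0)/200 + (V_5 - V_6)/2200 = 0
  Node 6: (V_6 - V_0)/560 + (V_6 - V_1)/68 + (V_6 - V_2)/150 + (V_6 - V_3)/5100 + (V_6 - V_5)/2200 = 0
Collecting terms (coefficients in siemens):
  0.3961·V_0 - 0.1613·V_1 - 0.01099·V_2 - 0.2128·V_3 - 0.009091·V_4 - 0.001786·V_6 = 1
  0.1807·V_1 - 0.1613·V_0 - 0.002326·V_4 - 0.0001·V_5 - 0.01471·V_6 = 0
  0.08028·V_2 - 0.01099·V_0 - 0.0001·V_3 - 0.00002128·V_4 - 0.006667·V_6 = 0
  0.8381·V_3 - 0.2128·V_0 - 0.0001·V_2 - 0.0001961·V_6 = 0
  0.1448·V_4 - 0.009091·V_0 - 0.002326·V_1 - 0.00002128·V_2 - 0.1333·V_5 = 0
  0.1389·V_5 - 0.0001·V_1 - 0.1333·V_4 - 0.0004545·V_6 = 0
  0.02381·V_6 - 0.001786·V_0 - 0.01471·V_1 - 0.006667·V_2 - 0.0001961·V_3 - 0.0004545·V_5 = 0
Solving these 7 simultaneous equations (Gaussian elimination) gives:
  V_0 = 5.649 V, V_1 = 5.434 V, V_2 = 1.123 V, V_3 = 1.435 V
  V_4 = 3.957 V, V_5 = 3.817 V, V_6 = 4.179 V
R_eq = V_0 / 1 A = 5.649 Ω

Final answer: 5.649 Ω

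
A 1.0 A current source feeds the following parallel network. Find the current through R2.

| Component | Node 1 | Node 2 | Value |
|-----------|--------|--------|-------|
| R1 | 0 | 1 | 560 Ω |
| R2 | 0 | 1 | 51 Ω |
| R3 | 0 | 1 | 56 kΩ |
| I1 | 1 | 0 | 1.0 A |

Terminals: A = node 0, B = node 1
All resistors sit directly between nodes 0 and 1, so they are in parallel and share one voltage V; the full source current 1 A splits among them.
1/R_par = 1/560 + 1/51 + 1/56000 = 0.02141 S  =>  R_par = 46.7 Ω
V = I × R_par = 1 × 46.7 = 46.7 V
I_R2 = V/R2 = 46.7/51 = 0.9158 A

Final answer: 0.9158 A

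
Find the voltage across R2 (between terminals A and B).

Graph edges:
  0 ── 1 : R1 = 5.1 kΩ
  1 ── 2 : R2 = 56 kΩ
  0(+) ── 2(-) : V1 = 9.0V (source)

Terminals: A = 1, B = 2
R1 and R2 are in series across V1 (node 0 → node 1 → node 2), and the output A–B is taken across R2, so this is a voltage divider.
Series current: I = V1/(R1 + R2) = 9/(5100 + 56000) = 9/61100 = 0.0001473 A
V_R2 = I × R2 = V1 × R2/(R1 + R2) = 9 × 56000/61100 = 8.249 V

Final answer: 8.249 V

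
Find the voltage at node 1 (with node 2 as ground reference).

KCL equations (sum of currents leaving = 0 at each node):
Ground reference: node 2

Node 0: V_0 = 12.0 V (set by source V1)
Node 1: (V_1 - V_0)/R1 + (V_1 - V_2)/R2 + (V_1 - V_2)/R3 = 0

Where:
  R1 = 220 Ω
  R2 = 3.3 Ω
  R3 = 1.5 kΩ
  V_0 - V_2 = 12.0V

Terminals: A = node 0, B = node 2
Nodal analysis, taking node 2 as the 0 V reference.
Source V1 fixes V_0 = 12 V.
KCL at each unknown node (sum of currents leaving = 0; resistances in Ω):
  Node 1: (V_1 - 12)/220 + (V_1 - 0)/3.3 + (V_1 - 0)/1500 = 0
Collecting terms: 0.3082 × V_1 = 0.05455  =>  V_1 = 0.177 V
The requested potential is V_1 = 0.177 V.

Final answer: V_1 = 0.177 V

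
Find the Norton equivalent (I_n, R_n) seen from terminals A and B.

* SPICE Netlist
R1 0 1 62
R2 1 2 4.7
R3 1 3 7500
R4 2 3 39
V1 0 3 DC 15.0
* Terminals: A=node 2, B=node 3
Find the Thévenin equivalent first; then I_n = V_th/R_th and R_n = R_th.
Step 1 — V_th is the open-circuit voltage V_A - V_B (nothing connected across the terminals).
Nodal analysis, taking node 3 as the 0 V reference.
Source V1 fixes V_0 = 15 V.
KCL at each unknown node (sum of currents leaving = 0; resistances in Ω):
  Node 1: (V_1 - 15)/62 + (V_1 - V_2)/4.7 + (V_1 - 0)/7500 = 0
  Node 2: (V_2 - V_1)/4.7 + (V_2 - 0)/39 = 0
Collecting terms (coefficients in siemens):
  0.229·V_1 - 0.2128·V_2 = 0.2419
  0.2384·V_2 - 0.2128·V_1 = 0
Determinant D = (0.229)(0.2384) - (-0.2128)(-0.2128) = 0.009333
V_1 = [(0.2419)(0.2384) - (-0.2128)(0)]/D = 6.18 V
V_2 = [(0.229)(0) - (0.2419)(-0.2128)]/D = 5.516 V
V_th = V_2 - V_3 = 5.516 - 0 = 5.516 V
Step 2 — R_th: zero the source — replace V1 by a short circuit (node 3 merges into node 0) — and find the resistance seen between A (node 2) and B (node 0).
Reduce the network between node 2 (A) and node 0 (B) by series/parallel combination:
  Rp1 = R1 ‖ R3 (parallel, both between nodes 0 and 1) = 1/(1/62 + 1/7500) = 61.49 Ω
  Rs1 = R2 + Rp1 (series, joined only at node 1) = 4.7 + 61.49 = 66.19 Ω
  Rp2 = R4 ‖ Rs1 (parallel, both between nodes 0 and 2) = 1/(1/39 + 1/66.19) = 24.54 Ω
R_th = 24.54 Ω
I_n = V_th/R_th = 5.516/24.54 = 0.2248 A, and R_n = R_th = 24.54 Ω

Final answer: I_n = 0.2248 A, R_n = 24.54 Ω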